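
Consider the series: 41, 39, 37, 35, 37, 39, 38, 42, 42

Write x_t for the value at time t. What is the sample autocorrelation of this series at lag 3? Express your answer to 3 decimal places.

-0.228

Mean x̄ = (41 + 39 + 37 + 35 + 37 + 39 + 38 + 42 + 42)/9 = 38.8889
Numerator Σ_{t=1}^{6}(x_t−x̄)(x_{t+3}−x̄) = -10.7037
Denominator Σ(x_t−x̄)² = 46.8889
r_3 = -10.7037 / 46.8889 = -0.228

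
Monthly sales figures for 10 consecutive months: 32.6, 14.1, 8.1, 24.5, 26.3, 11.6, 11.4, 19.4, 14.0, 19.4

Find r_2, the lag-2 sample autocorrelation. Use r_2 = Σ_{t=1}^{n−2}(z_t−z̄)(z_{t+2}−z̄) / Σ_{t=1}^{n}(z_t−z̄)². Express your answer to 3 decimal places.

Mean z̄ = (32.6 + 14.1 + 8.1 + 24.5 + 26.3 + 11.6 + 11.4 + 19.4 + 14.0 + 19.4)/10 = 18.1400
Numerator Σ_{t=1}^{8}(z_t−z̄)(z_{t+2}−z̄) = -328.1412
Denominator Σ(z_t−z̄)² = 541.7640
r_2 = -328.1412 / 541.7640 = -0.606

-0.606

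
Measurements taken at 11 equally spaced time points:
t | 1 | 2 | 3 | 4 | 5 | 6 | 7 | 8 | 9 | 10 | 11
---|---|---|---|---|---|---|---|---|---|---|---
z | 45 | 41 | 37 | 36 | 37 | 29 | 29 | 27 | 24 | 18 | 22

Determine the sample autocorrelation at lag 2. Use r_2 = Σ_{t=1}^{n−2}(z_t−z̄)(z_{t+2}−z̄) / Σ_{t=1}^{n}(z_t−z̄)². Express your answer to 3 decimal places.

Mean z̄ = (45 + 41 + 37 + 36 + 37 + 29 + 29 + 27 + 24 + 18 + 22)/11 = 31.3636
Numerator Σ_{t=1}^{9}(z_t−z̄)(z_{t+2}−z̄) = 284.0083
Denominator Σ(z_t−z̄)² = 714.5455
r_2 = 284.0083 / 714.5455 = 0.397

0.397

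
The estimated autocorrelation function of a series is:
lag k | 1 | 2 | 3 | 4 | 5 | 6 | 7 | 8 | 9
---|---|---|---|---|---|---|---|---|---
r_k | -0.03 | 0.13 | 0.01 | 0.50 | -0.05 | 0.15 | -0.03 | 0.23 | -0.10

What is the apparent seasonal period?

The largest autocorrelation is r_4 = 0.50, with a weaker echo at lag 8 (0.23); the remaining lags stay at or below 0.15.
The dominant spike at lag 4 indicates a seasonal period of 4.

4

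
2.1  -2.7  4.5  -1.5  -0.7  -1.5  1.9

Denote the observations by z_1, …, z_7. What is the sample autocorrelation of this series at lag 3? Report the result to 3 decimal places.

Mean z̄ = (2.1 − 2.7 + 4.5 − 1.5 − 0.7 − 1.5 + 1.9)/7 = 0.3000
Deviations from mean: 1.8000, -3.0000, 4.2000, -1.8000, -1.0000, -1.8000, 1.6000
Numerator Σ_{t=1}^{4}(z_t−z̄)(z_{t+3}−z̄) = -10.6800
Denominator Σ(z_t−z̄)² = 39.9200
r_3 = -10.6800 / 39.9200 = -0.268

-0.268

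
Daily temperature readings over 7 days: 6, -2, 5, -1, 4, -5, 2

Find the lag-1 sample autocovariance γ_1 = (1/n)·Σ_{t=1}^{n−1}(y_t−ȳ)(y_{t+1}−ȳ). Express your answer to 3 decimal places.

Mean ȳ = (6 − 2 + 5 − 1 + 4 − 5 + 2)/7 = 1.2857
Σ_{t=1}^{6}(y_t−ȳ)(y_{t+1}−ȳ) = -63.9388
γ_1 = -63.9388 / 7 = -9.134

-9.134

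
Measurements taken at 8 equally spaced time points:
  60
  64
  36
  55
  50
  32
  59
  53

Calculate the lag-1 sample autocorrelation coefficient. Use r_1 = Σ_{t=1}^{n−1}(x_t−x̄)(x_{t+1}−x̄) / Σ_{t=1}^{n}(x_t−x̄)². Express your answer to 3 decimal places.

Mean x̄ = (60 + 64 + 36 + 55 + 50 + 32 + 59 + 53)/8 = 51.1250
Deviations from mean: 8.8750, 12.8750, -15.1250, 3.8750, -1.1250, -19.1250, 7.8750, 1.8750
Numerator Σ_{t=1}^{7}(x_t−x̄)(x_{t+1}−x̄) = -257.7656
Denominator Σ(x_t−x̄)² = 920.8750
r_1 = -257.7656 / 920.8750 = -0.280

-0.280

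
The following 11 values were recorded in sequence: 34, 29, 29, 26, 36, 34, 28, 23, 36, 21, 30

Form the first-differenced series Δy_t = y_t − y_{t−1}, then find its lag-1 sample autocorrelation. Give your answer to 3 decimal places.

First differences Δy: -5, 0, -3, 10, -2, -6, -5, 13, -15, 9
Mean of differences = -0.4000
Numerator Σ(Δy_t−Δȳ)(Δy_{t+1}−Δȳ) = -406.3600
Denominator Σ(Δy_t−Δȳ)² = 672.4000
r_1(Δy) = -406.3600 / 672.4000 = -0.604

-0.604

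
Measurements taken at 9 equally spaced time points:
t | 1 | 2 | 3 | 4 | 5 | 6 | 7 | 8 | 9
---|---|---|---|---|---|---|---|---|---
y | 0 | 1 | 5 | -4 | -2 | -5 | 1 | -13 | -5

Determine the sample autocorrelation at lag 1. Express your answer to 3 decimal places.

Mean ȳ = (0 + 1 + 5 − 4 − 2 − 5 + 1 − 13 − 5)/9 = -2.4444
Numerator Σ_{t=1}^{8}(y_t−ȳ)(y_{t+1}−ȳ) = 2.4691
Denominator Σ(y_t−ȳ)² = 212.2222
r_1 = 2.4691 / 212.2222 = 0.012

0.012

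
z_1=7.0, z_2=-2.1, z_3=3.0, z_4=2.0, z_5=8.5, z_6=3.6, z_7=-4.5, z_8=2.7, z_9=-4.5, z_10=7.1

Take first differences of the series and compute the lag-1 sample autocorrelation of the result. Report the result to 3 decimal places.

-0.508

First differences Δz: -9.1, 5.1, -1.0, 6.5, -4.9, -8.1, 7.2, -7.2, 11.6
Mean of differences = 0.0111
Numerator Σ(Δz_t−Δz̄)(Δz_{t+1}−Δz̄) = -243.8235
Denominator Σ(Δz_t−Δz̄)² = 479.9289
r_1(Δz) = -243.8235 / 479.9289 = -0.508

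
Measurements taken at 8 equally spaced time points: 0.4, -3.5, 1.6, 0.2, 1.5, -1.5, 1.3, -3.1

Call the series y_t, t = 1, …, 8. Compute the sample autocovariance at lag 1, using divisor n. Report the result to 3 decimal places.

-1.864

Mean ȳ = (0.4 − 3.5 + 1.6 + 0.2 + 1.5 − 1.5 + 1.3 − 3.1)/8 = -0.3875
Deviations: 0.7875, -3.1125, 1.9875, 0.5875, 1.8875, -1.1125, 1.6875, -2.7125
Σ_{t=1}^{7}(y_t−ȳ)(y_{t+1}−ȳ) = -14.9152
γ_1 = -14.9152 / 8 = -1.864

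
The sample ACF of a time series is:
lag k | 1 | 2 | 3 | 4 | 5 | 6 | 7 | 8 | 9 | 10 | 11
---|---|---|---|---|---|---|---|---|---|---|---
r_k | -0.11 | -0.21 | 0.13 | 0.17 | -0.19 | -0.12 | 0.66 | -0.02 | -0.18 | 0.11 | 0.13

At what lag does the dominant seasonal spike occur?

7

The largest autocorrelation is r_7 = 0.66; the remaining lags stay at or below 0.17.
The dominant spike at lag 7 indicates a seasonal period of 7.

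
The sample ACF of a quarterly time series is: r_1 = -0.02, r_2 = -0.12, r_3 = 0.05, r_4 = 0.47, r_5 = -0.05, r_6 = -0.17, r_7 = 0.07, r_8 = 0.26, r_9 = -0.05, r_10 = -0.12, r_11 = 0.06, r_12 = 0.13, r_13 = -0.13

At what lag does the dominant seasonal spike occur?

The largest autocorrelation is r_4 = 0.47, with a weaker echo at lag 8 (0.26); the remaining lags stay at or below 0.13.
The dominant spike at lag 4 indicates a seasonal period of 4.

4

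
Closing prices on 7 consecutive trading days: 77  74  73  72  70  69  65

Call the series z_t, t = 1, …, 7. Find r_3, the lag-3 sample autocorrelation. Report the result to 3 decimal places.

Mean z̄ = (77 + 74 + 73 + 72 + 70 + 69 + 65)/7 = 71.4286
Σ(z_t−z̄)(z_{t+3}−z̄) = (3.1837) + (-3.6735) + (-3.8163) + (-3.6735) = -7.9796
Denominator Σ(z_t−z̄)² = 89.7143
r_3 = -7.9796 / 89.7143 = -0.089

-0.089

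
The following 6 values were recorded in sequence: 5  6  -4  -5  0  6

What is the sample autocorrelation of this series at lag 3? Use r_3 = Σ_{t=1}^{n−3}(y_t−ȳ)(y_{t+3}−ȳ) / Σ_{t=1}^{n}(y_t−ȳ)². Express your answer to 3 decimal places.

Mean ȳ = (5 + 6 − 4 − 5 + 0 + 6)/6 = 1.3333
Deviations from mean: 3.6667, 4.6667, -5.3333, -6.3333, -1.3333, 4.6667
Σ(y_t−ȳ)(y_{t+3}−ȳ) = (-23.2222) + (-6.2222) + (-24.8889) = -54.3333
Denominator Σ(y_t−ȳ)² = 127.3333
r_3 = -54.3333 / 127.3333 = -0.427

-0.427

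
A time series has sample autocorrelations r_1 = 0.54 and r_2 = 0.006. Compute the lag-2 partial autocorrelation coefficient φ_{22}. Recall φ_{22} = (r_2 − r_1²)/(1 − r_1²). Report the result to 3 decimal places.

-0.403

φ_{22} = (r_2 − r_1²) / (1 − r_1²)
r_1² = (0.54)² = 0.2916
Numerator = 0.006 − 0.2916 = -0.2856; denominator = 1 − 0.2916 = 0.7084
φ_{22} = -0.2856 / 0.7084 = -0.403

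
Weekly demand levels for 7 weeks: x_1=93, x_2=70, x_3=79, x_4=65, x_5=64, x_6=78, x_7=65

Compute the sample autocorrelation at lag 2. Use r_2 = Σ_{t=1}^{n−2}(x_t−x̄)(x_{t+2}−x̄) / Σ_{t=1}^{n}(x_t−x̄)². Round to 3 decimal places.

Mean x̄ = (93 + 70 + 79 + 65 + 64 + 78 + 65)/7 = 73.4286
Σ(x_t−x̄)(x_{t+2}−x̄) = (109.0408) + (28.8980) + (-52.5306) + (-38.5306) + (79.4694) = 126.3469
Denominator Σ(x_t−x̄)² = 677.7143
r_2 = 126.3469 / 677.7143 = 0.186

0.186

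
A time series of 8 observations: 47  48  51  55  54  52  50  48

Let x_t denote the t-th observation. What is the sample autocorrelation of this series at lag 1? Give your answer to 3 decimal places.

Mean x̄ = (47 + 48 + 51 + 55 + 54 + 52 + 50 + 48)/8 = 50.6250
Deviations from mean: -3.6250, -2.6250, 0.3750, 4.3750, 3.3750, 1.3750, -0.6250, -2.6250
Numerator Σ_{t=1}^{7}(x_t−x̄)(x_{t+1}−x̄) = 30.3594
Denominator Σ(x_t−x̄)² = 59.8750
r_1 = 30.3594 / 59.8750 = 0.507

0.507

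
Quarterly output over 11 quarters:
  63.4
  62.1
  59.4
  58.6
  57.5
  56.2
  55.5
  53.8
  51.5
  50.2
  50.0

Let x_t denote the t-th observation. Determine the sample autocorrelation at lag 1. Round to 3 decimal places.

Mean x̄ = (63.4 + 62.1 + 59.4 + 58.6 + 57.5 + 56.2 + 55.5 + 53.8 + 51.5 + 50.2 + 50.0)/11 = 56.2000
Numerator Σ_{t=1}^{10}(x_t−x̄)(x_{t+1}−x̄) = 150.5200
Denominator Σ(x_t−x̄)² = 207.1200
r_1 = 150.5200 / 207.1200 = 0.727

0.727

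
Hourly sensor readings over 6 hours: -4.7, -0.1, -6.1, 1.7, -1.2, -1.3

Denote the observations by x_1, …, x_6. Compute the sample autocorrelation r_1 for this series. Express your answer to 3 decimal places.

Mean x̄ = (-4.7 − 0.1 − 6.1 + 1.7 − 1.2 − 1.3)/6 = -1.9500
Deviations from mean: -2.7500, 1.8500, -4.1500, 3.6500, 0.7500, 0.6500
Σ(x_t−x̄)(x_{t+1}−x̄) = (-5.0875) + (-7.6775) + (-15.1475) + (2.7375) + (0.4875) = -24.6875
Denominator Σ(x_t−x̄)² = 42.5150
r_1 = -24.6875 / 42.5150 = -0.581

-0.581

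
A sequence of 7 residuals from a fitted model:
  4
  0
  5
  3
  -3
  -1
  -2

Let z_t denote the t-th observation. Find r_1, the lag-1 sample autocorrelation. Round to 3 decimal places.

0.116

Mean z̄ = (4 + 0 + 5 + 3 − 3 − 1 − 2)/7 = 0.8571
Deviations from mean: 3.1429, -0.8571, 4.1429, 2.1429, -3.8571, -1.8571, -2.8571
Numerator Σ_{t=1}^{6}(z_t−z̄)(z_{t+1}−z̄) = 6.8367
Denominator Σ(z_t−z̄)² = 58.8571
r_1 = 6.8367 / 58.8571 = 0.116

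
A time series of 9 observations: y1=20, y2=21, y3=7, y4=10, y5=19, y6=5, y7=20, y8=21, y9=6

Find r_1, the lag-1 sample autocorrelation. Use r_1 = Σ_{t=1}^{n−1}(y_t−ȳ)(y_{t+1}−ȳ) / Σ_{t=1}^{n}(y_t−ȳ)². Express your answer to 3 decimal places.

Mean ȳ = (20 + 21 + 7 + 10 + 19 + 5 + 20 + 21 + 6)/9 = 14.3333
Numerator Σ_{t=1}^{8}(y_t−ȳ)(y_{t+1}−ȳ) = -113.7778
Denominator Σ(y_t−ȳ)² = 404.0000
r_1 = -113.7778 / 404.0000 = -0.282

-0.282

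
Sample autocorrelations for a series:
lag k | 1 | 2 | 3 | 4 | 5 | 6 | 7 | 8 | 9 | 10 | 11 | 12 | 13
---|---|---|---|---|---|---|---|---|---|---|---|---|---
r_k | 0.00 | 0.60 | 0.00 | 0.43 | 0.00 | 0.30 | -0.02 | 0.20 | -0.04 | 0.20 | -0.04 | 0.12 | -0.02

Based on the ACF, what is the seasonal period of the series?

2

The largest autocorrelation is r_2 = 0.60, with weaker echoes at lags 4 (0.43), 6 (0.30), 8 (0.20) and 10 (0.20); the remaining lags stay at or below 0.12.
The dominant spike at lag 2 indicates a seasonal period of 2.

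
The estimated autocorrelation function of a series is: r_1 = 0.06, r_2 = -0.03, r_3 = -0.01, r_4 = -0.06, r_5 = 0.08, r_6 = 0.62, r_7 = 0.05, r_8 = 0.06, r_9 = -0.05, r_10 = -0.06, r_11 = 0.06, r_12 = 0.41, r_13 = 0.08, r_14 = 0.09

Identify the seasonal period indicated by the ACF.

The largest autocorrelation is r_6 = 0.62, with a weaker echo at lag 12 (0.41); the remaining lags stay at or below 0.09.
The dominant spike at lag 6 indicates a seasonal period of 6.

6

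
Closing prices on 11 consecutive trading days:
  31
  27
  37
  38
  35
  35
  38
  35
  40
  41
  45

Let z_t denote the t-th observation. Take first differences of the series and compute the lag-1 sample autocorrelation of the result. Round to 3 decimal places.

First differences Δz: -4, 10, 1, -3, 0, 3, -3, 5, 1, 4
Mean of differences = 1.4000
Numerator Σ(Δz_t−Δz̄)(Δz_{t+1}−Δz̄) = -69.5600
Denominator Σ(Δz_t−Δz̄)² = 166.4000
r_1(Δz) = -69.5600 / 166.4000 = -0.418

-0.418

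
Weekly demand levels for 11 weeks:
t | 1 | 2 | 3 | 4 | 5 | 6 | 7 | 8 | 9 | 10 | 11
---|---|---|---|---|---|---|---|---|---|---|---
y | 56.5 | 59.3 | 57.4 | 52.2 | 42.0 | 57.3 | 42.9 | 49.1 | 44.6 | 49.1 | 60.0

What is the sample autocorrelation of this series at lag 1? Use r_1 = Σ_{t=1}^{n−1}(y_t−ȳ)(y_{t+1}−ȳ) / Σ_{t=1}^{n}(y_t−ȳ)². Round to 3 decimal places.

Mean ȳ = (56.5 + 59.3 + 57.4 + 52.2 + 42.0 + 57.3 + 42.9 + 49.1 + 44.6 + 49.1 + 60.0)/11 = 51.8545
Numerator Σ_{t=1}^{10}(y_t−ȳ)(y_{t+1}−ȳ) = 14.1579
Denominator Σ(y_t−ȳ)² = 448.9873
r_1 = 14.1579 / 448.9873 = 0.032

0.032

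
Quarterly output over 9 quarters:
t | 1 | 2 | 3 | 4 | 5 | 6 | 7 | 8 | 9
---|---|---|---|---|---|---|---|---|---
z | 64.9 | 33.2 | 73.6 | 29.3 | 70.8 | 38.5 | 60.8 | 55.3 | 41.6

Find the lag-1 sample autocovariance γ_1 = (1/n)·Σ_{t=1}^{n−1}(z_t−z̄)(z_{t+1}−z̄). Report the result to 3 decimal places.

-215.951

Mean z̄ = (64.9 + 33.2 + 73.6 + 29.3 + 70.8 + 38.5 + 60.8 + 55.3 + 41.6)/9 = 52.0000
Σ_{t=1}^{8}(z_t−z̄)(z_{t+1}−z̄) = -1943.5600
γ_1 = -1943.5600 / 9 = -215.951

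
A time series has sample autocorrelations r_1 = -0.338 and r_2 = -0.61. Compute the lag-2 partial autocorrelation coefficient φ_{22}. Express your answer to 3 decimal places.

-0.818

φ_{22} = (r_2 − r_1²) / (1 − r_1²)
r_1² = (-0.338)² = 0.114244
Numerator = -0.61 − 0.1142 = -0.7242; denominator = 1 − 0.1142 = 0.8858
φ_{22} = -0.7242 / 0.8858 = -0.818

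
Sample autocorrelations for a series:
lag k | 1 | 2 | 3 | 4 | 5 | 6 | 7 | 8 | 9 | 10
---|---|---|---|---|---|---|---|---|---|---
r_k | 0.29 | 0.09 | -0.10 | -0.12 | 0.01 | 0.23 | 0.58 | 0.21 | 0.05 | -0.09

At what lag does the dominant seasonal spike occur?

The largest autocorrelation is r_7 = 0.58; the remaining lags stay at or below 0.29. The elevated value at lag 1 (0.29), dropping to 0.09 at lag 2, reflects decaying short-term dependence rather than seasonality.
The dominant spike at lag 7 indicates a seasonal period of 7.

7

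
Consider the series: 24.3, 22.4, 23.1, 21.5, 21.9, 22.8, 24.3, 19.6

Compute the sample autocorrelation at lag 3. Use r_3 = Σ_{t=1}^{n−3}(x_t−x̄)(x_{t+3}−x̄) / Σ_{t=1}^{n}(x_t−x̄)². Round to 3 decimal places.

-0.098

Mean x̄ = (24.3 + 22.4 + 23.1 + 21.5 + 21.9 + 22.8 + 24.3 + 19.6)/8 = 22.4875
Deviations from mean: 1.8125, -0.0875, 0.6125, -0.9875, -0.5875, 0.3125, 1.8125, -2.8875
Σ(x_t−x̄)(x_{t+3}−x̄) = (-1.7898) + (0.0514) + (0.1914) + (-1.7898) + (1.6964) = -1.6405
Denominator Σ(x_t−x̄)² = 16.7088
r_3 = -1.6405 / 16.7088 = -0.098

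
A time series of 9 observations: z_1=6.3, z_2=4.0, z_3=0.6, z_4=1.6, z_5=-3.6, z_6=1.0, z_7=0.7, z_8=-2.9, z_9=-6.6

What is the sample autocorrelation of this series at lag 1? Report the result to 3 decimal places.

Mean z̄ = (6.3 + 4.0 + 0.6 + 1.6 − 3.6 + 1.0 + 0.7 − 2.9 − 6.6)/9 = 0.1222
Numerator Σ_{t=1}^{8}(z_t−z̄)(z_{t+1}−z̄) = 36.8240
Denominator Σ(z_t−z̄)² = 124.8956
r_1 = 36.8240 / 124.8956 = 0.295

0.295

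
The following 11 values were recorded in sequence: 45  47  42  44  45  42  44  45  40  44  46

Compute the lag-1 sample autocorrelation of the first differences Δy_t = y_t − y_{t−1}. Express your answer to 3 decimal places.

-0.449

First differences Δy: 2, -5, 2, 1, -3, 2, 1, -5, 4, 2
Mean of differences = 0.1000
Numerator Σ(Δy_t−Δȳ)(Δy_{t+1}−Δȳ) = -41.7100
Denominator Σ(Δy_t−Δȳ)² = 92.9000
r_1(Δy) = -41.7100 / 92.9000 = -0.449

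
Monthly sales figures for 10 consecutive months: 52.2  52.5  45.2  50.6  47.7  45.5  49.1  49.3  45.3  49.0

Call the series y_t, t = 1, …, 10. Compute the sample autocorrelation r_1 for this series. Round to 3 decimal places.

Mean ȳ = (52.2 + 52.5 + 45.2 + 50.6 + 47.7 + 45.5 + 49.1 + 49.3 + 45.3 + 49.0)/10 = 48.6400
Numerator Σ_{t=1}^{9}(y_t−ȳ)(y_{t+1}−ȳ) = -9.7176
Denominator Σ(y_t−ȳ)² = 65.9240
r_1 = -9.7176 / 65.9240 = -0.147

-0.147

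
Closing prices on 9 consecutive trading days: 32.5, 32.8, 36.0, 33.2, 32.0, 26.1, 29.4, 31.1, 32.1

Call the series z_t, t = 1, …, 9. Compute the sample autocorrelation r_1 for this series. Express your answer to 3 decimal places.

Mean z̄ = (32.5 + 32.8 + 36.0 + 33.2 + 32.0 + 26.1 + 29.4 + 31.1 + 32.1)/9 = 31.6889
Numerator Σ_{t=1}^{8}(z_t−z̄)(z_{t+1}−z̄) = 24.8354
Denominator Σ(z_t−z̄)² = 59.8489
r_1 = 24.8354 / 59.8489 = 0.415

0.415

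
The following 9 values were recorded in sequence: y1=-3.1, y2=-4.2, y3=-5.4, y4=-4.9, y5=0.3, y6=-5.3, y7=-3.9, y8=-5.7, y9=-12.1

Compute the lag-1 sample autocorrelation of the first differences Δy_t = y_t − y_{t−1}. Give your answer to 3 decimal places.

-0.283

First differences Δy: -1.1, -1.2, 0.5, 5.2, -5.6, 1.4, -1.8, -6.4
Mean of differences = -1.1250
Numerator Σ(Δy_t−Δȳ)(Δy_{t+1}−Δȳ) = -27.5931
Denominator Σ(Δy_t−Δȳ)² = 97.3350
r_1(Δy) = -27.5931 / 97.3350 = -0.283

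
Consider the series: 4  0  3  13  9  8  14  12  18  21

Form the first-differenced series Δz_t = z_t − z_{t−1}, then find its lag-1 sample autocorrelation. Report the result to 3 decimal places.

First differences Δz: -4, 3, 10, -4, -1, 6, -2, 6, 3
Mean of differences = 1.8889
Numerator Σ(Δz_t−Δz̄)(Δz_{t+1}−Δz̄) = -67.5679
Denominator Σ(Δz_t−Δz̄)² = 194.8889
r_1(Δz) = -67.5679 / 194.8889 = -0.347

-0.347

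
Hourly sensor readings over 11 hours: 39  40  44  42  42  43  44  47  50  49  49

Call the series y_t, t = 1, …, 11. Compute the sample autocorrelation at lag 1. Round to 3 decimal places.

Mean ȳ = (39 + 40 + 44 + 42 + 42 + 43 + 44 + 47 + 50 + 49 + 49)/11 = 44.4545
Numerator Σ_{t=1}^{10}(y_t−ȳ)(y_{t+1}−ȳ) = 96.5207
Denominator Σ(y_t−ȳ)² = 142.7273
r_1 = 96.5207 / 142.7273 = 0.676

0.676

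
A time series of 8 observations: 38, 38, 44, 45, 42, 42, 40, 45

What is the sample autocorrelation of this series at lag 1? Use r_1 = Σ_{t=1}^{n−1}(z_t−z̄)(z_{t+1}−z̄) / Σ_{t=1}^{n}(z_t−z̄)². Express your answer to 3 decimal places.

0.134

Mean z̄ = (38 + 38 + 44 + 45 + 42 + 42 + 40 + 45)/8 = 41.7500
Deviations from mean: -3.7500, -3.7500, 2.2500, 3.2500, 0.2500, 0.2500, -1.7500, 3.2500
Numerator Σ_{t=1}^{7}(z_t−z̄)(z_{t+1}−z̄) = 7.6875
Denominator Σ(z_t−z̄)² = 57.5000
r_1 = 7.6875 / 57.5000 = 0.134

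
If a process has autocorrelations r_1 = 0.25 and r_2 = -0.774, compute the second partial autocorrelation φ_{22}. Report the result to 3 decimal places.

φ_{22} = (r_2 − r_1²) / (1 − r_1²)
r_1² = (0.25)² = 0.0625
Numerator = -0.774 − 0.0625 = -0.8365; denominator = 1 − 0.0625 = 0.9375
φ_{22} = -0.8365 / 0.9375 = -0.892

-0.892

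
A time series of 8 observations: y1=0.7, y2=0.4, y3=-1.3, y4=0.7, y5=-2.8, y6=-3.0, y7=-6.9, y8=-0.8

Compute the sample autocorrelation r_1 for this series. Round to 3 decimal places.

0.169

Mean ȳ = (0.7 + 0.4 − 1.3 + 0.7 − 2.8 − 3.0 − 6.9 − 0.8)/8 = -1.6250
Σ(y_t−ȳ)(y_{t+1}−ȳ) = (4.7081) + (0.6581) + (0.7556) + (-2.7319) + (1.6156) + (7.2531) + (-4.3519) = 7.9069
Denominator Σ(y_t−ȳ)² = 46.7950
r_1 = 7.9069 / 46.7950 = 0.169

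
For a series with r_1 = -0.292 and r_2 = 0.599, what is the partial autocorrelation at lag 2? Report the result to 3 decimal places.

0.562

φ_{22} = (r_2 − r_1²) / (1 − r_1²)
r_1² = (-0.292)² = 0.085264
Numerator = 0.599 − 0.0853 = 0.5137; denominator = 1 − 0.0853 = 0.9147
φ_{22} = 0.5137 / 0.9147 = 0.562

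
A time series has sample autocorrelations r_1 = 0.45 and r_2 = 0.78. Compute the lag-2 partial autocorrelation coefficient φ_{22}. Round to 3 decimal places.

φ_{22} = (r_2 − r_1²) / (1 − r_1²)
r_1² = (0.45)² = 0.2025
Numerator = 0.78 − 0.2025 = 0.5775; denominator = 1 − 0.2025 = 0.7975
φ_{22} = 0.5775 / 0.7975 = 0.724

0.724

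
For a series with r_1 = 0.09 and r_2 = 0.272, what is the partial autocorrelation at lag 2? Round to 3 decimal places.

φ_{22} = (r_2 − r_1²) / (1 − r_1²)
r_1² = (0.09)² = 0.0081
Numerator = 0.272 − 0.0081 = 0.2639; denominator = 1 − 0.0081 = 0.9919
φ_{22} = 0.2639 / 0.9919 = 0.266

0.266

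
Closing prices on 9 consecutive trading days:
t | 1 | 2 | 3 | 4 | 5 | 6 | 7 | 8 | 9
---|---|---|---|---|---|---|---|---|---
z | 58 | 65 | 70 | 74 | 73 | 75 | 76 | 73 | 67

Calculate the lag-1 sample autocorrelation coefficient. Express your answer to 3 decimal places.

0.455

Mean z̄ = (58 + 65 + 70 + 74 + 73 + 75 + 76 + 73 + 67)/9 = 70.1111
Numerator Σ_{t=1}^{8}(z_t−z̄)(z_{t+1}−z̄) = 124.2099
Denominator Σ(z_t−z̄)² = 272.8889
r_1 = 124.2099 / 272.8889 = 0.455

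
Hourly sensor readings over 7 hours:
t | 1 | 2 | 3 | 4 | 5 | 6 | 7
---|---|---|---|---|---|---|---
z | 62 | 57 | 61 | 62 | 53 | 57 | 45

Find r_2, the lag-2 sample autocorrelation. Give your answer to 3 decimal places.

0.236

Mean z̄ = (62 + 57 + 61 + 62 + 53 + 57 + 45)/7 = 56.7143
Deviations from mean: 5.2857, 0.2857, 4.2857, 5.2857, -3.7143, 0.2857, -11.7143
Σ(z_t−z̄)(z_{t+2}−z̄) = (22.6531) + (1.5102) + (-15.9184) + (1.5102) + (43.5102) = 53.2653
Denominator Σ(z_t−z̄)² = 225.4286
r_2 = 53.2653 / 225.4286 = 0.236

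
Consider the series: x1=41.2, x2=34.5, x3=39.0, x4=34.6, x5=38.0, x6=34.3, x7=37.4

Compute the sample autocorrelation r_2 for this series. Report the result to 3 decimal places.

Mean x̄ = (41.2 + 34.5 + 39.0 + 34.6 + 38.0 + 34.3 + 37.4)/7 = 37.0000
Deviations from mean: 4.2000, -2.5000, 2.0000, -2.4000, 1.0000, -2.7000, 0.4000
Σ(x_t−x̄)(x_{t+2}−x̄) = (8.4000) + (6.0000) + (2.0000) + (6.4800) + (0.4000) = 23.2800
Denominator Σ(x_t−x̄)² = 42.1000
r_2 = 23.2800 / 42.1000 = 0.553

0.553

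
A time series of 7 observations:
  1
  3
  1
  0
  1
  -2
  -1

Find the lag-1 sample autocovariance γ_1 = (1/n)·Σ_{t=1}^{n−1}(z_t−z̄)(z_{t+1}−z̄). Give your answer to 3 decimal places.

Mean z̄ = (1 + 3 + 1 + 0 + 1 − 2 − 1)/7 = 0.4286
Σ_{t=1}^{6}(z_t−z̄)(z_{t+1}−z̄) = 4.5306
γ_1 = 4.5306 / 7 = 0.647

0.647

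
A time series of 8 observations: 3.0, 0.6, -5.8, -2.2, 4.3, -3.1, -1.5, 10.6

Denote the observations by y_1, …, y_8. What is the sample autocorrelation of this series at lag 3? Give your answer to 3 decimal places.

0.320

Mean ȳ = (3.0 + 0.6 − 5.8 − 2.2 + 4.3 − 3.1 − 1.5 + 10.6)/8 = 0.7375
Σ(y_t−ȳ)(y_{t+3}−ȳ) = (-6.6461) + (-0.4898) + (25.0877) + (6.5727) + (35.1352) = 59.6595
Denominator Σ(y_t−ȳ)² = 186.1988
r_3 = 59.6595 / 186.1988 = 0.320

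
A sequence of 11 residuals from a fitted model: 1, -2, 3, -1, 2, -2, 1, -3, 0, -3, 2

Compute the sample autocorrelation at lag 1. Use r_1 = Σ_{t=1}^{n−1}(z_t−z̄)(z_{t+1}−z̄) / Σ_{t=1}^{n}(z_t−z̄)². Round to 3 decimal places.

Mean z̄ = (1 − 2 + 3 − 1 + 2 − 2 + 1 − 3 + 0 − 3 + 2)/11 = -0.1818
Numerator Σ_{t=1}^{10}(z_t−z̄)(z_{t+1}−z̄) = -28.9421
Denominator Σ(z_t−z̄)² = 45.6364
r_1 = -28.9421 / 45.6364 = -0.634

-0.634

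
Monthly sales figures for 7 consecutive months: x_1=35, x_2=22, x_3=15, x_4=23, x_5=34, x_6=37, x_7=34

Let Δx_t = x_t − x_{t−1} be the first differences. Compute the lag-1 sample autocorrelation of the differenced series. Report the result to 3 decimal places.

First differences Δx: -13, -7, 8, 11, 3, -3
Mean of differences = -0.1667
Numerator Σ(Δx_t−Δx̄)(Δx_{t+1}−Δx̄) = 149.4722
Denominator Σ(Δx_t−Δx̄)² = 420.8333
r_1(Δx) = 149.4722 / 420.8333 = 0.355

0.355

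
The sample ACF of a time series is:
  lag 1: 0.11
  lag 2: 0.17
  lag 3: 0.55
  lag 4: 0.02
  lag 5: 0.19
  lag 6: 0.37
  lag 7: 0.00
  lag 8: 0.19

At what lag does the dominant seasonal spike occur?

3

The largest autocorrelation is r_3 = 0.55, with a weaker echo at lag 6 (0.37); the remaining lags stay at or below 0.19.
The dominant spike at lag 3 indicates a seasonal period of 3.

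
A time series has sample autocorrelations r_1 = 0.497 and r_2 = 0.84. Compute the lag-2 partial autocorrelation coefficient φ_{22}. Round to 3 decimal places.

φ_{22} = (r_2 − r_1²) / (1 − r_1²)
r_1² = (0.497)² = 0.247009
Numerator = 0.84 − 0.2470 = 0.5930; denominator = 1 − 0.2470 = 0.7530
φ_{22} = 0.5930 / 0.7530 = 0.788

0.788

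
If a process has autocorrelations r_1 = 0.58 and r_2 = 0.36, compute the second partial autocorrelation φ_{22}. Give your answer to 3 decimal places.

φ_{22} = (r_2 − r_1²) / (1 − r_1²)
r_1² = (0.58)² = 0.3364
Numerator = 0.36 − 0.3364 = 0.0236; denominator = 1 − 0.3364 = 0.6636
φ_{22} = 0.0236 / 0.6636 = 0.036

0.036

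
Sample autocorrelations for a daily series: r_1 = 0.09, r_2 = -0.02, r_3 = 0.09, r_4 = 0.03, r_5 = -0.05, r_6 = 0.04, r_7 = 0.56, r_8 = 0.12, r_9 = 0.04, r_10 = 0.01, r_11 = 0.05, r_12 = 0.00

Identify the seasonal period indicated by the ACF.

The largest autocorrelation is r_7 = 0.56; the remaining lags stay at or below 0.12.
The dominant spike at lag 7 indicates a seasonal period of 7.

7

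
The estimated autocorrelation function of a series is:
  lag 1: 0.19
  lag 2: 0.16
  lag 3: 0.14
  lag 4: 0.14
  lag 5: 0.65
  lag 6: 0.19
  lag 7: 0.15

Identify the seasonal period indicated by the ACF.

5

The largest autocorrelation is r_5 = 0.65; the remaining lags stay at or below 0.19.
The dominant spike at lag 5 indicates a seasonal period of 5.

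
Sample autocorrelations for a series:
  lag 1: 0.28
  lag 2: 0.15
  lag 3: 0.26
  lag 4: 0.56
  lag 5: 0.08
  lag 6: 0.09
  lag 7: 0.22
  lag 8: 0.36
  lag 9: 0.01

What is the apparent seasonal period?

The largest autocorrelation is r_4 = 0.56, with a weaker echo at lag 8 (0.36); the remaining lags stay at or below 0.28. The elevated value at lag 1 (0.28), dropping to 0.15 at lag 2, reflects decaying short-term dependence rather than seasonality.
The dominant spike at lag 4 indicates a seasonal period of 4.

4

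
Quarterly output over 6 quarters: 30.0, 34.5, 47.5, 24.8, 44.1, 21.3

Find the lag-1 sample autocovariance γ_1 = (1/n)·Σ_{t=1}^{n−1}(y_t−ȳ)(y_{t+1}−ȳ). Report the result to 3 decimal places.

Mean ȳ = (30.0 + 34.5 + 47.5 + 24.8 + 44.1 + 21.3)/6 = 33.7000
Deviations: -3.7000, 0.8000, 13.8000, -8.9000, 10.4000, -12.4000
Σ_{t=1}^{5}(y_t−ȳ)(y_{t+1}−ȳ) = -336.2600
γ_1 = -336.2600 / 6 = -56.043

-56.043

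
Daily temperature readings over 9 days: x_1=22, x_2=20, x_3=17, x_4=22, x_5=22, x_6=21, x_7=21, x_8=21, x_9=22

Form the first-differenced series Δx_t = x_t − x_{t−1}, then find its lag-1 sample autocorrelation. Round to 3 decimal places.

First differences Δx: -2, -3, 5, 0, -1, 0, 0, 1
Mean of differences = 0.0000
Numerator Σ(Δx_t−Δx̄)(Δx_{t+1}−Δx̄) = -9.0000
Denominator Σ(Δx_t−Δx̄)² = 40.0000
r_1(Δx) = -9.0000 / 40.0000 = -0.225

-0.225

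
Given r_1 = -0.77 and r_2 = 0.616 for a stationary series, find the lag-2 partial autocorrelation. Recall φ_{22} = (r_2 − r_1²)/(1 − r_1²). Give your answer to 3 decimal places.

0.057

φ_{22} = (r_2 − r_1²) / (1 − r_1²)
r_1² = (-0.77)² = 0.5929
Numerator = 0.616 − 0.5929 = 0.0231; denominator = 1 − 0.5929 = 0.4071
φ_{22} = 0.0231 / 0.4071 = 0.057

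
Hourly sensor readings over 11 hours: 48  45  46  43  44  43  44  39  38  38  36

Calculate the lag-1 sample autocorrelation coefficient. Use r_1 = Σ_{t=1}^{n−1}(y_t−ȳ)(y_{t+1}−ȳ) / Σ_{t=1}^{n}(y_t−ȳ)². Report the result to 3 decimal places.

0.580

Mean ȳ = (48 + 45 + 46 + 43 + 44 + 43 + 44 + 39 + 38 + 38 + 36)/11 = 42.1818
Numerator Σ_{t=1}^{10}(y_t−ȳ)(y_{t+1}−ȳ) = 85.6033
Denominator Σ(y_t−ȳ)² = 147.6364
r_1 = 85.6033 / 147.6364 = 0.580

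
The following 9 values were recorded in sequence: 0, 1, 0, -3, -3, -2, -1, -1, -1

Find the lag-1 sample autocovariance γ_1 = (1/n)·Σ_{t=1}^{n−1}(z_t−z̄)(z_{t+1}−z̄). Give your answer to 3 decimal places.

Mean z̄ = (0 + 1 + 0 − 3 − 3 − 2 − 1 − 1 − 1)/9 = -1.1111
Σ_{t=1}^{8}(z_t−z̄)(z_{t+1}−z̄) = 7.7654
γ_1 = 7.7654 / 9 = 0.863

0.863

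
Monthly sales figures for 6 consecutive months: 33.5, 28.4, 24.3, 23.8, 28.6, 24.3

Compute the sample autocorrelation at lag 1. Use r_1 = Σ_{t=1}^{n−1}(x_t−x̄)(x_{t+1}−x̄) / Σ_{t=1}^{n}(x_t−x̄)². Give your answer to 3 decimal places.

Mean x̄ = (33.5 + 28.4 + 24.3 + 23.8 + 28.6 + 24.3)/6 = 27.1500
Σ(x_t−x̄)(x_{t+1}−x̄) = (7.9375) + (-3.5625) + (9.5475) + (-4.8575) + (-4.1325) = 4.9325
Denominator Σ(x_t−x̄)² = 71.4550
r_1 = 4.9325 / 71.4550 = 0.069

0.069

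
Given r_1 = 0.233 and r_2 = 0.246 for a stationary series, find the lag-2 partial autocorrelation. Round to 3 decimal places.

0.203

φ_{22} = (r_2 − r_1²) / (1 − r_1²)
r_1² = (0.233)² = 0.054289
Numerator = 0.246 − 0.0543 = 0.1917; denominator = 1 − 0.0543 = 0.9457
φ_{22} = 0.1917 / 0.9457 = 0.203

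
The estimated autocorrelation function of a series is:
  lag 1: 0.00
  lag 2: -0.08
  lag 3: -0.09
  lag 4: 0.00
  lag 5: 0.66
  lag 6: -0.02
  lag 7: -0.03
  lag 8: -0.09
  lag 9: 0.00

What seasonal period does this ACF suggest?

The largest autocorrelation is r_5 = 0.66; the remaining lags stay at or below 0.00.
The dominant spike at lag 5 indicates a seasonal period of 5.

5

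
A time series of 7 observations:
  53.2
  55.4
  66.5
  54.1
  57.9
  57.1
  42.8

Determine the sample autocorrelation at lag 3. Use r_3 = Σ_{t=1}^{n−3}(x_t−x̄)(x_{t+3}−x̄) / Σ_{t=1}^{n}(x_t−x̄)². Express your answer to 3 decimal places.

0.127

Mean x̄ = (53.2 + 55.4 + 66.5 + 54.1 + 57.9 + 57.1 + 42.8)/7 = 55.2857
Numerator Σ_{t=1}^{4}(x_t−x̄)(x_{t+3}−x̄) = 37.9222
Denominator Σ(x_t−x̄)² = 297.5486
r_3 = 37.9222 / 297.5486 = 0.127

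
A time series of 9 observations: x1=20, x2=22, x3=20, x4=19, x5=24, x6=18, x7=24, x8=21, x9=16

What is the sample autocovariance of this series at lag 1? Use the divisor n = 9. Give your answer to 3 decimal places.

-2.639

Mean x̄ = (20 + 22 + 20 + 19 + 24 + 18 + 24 + 21 + 16)/9 = 20.4444
Σ_{t=1}^{8}(x_t−x̄)(x_{t+1}−x̄) = -23.7531
γ_1 = -23.7531 / 9 = -2.639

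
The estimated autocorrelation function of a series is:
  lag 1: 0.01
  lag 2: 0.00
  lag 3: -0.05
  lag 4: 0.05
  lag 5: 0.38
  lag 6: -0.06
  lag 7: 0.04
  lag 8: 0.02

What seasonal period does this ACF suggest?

The largest autocorrelation is r_5 = 0.38; the remaining lags stay at or below 0.05.
The dominant spike at lag 5 indicates a seasonal period of 5.

5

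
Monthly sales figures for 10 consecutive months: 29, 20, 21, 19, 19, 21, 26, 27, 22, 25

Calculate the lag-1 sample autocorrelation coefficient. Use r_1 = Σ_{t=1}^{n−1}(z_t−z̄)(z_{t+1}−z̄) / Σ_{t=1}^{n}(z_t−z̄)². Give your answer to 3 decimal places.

Mean z̄ = (29 + 20 + 21 + 19 + 19 + 21 + 26 + 27 + 22 + 25)/10 = 22.9000
Numerator Σ_{t=1}^{9}(z_t−z̄)(z_{t+1}−z̄) = 19.0900
Denominator Σ(z_t−z̄)² = 114.9000
r_1 = 19.0900 / 114.9000 = 0.166

0.166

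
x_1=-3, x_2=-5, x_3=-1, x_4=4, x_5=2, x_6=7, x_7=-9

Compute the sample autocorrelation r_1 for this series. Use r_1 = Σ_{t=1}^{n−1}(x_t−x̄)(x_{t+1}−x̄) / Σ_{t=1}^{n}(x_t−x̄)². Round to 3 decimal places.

Mean x̄ = (-3 − 5 − 1 + 4 + 2 + 7 − 9)/7 = -0.7143
Deviations from mean: -2.2857, -4.2857, -0.2857, 4.7143, 2.7143, 7.7143, -8.2857
Σ(x_t−x̄)(x_{t+1}−x̄) = (9.7959) + (1.2245) + (-1.3469) + (12.7959) + (20.9388) + (-63.9184) = -20.5102
Denominator Σ(x_t−x̄)² = 181.4286
r_1 = -20.5102 / 181.4286 = -0.113

-0.113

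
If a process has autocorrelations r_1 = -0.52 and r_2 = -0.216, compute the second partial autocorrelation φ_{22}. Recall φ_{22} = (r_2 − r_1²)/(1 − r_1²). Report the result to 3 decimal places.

-0.667

φ_{22} = (r_2 − r_1²) / (1 − r_1²)
r_1² = (-0.52)² = 0.2704
Numerator = -0.216 − 0.2704 = -0.4864; denominator = 1 − 0.2704 = 0.7296
φ_{22} = -0.4864 / 0.7296 = -0.667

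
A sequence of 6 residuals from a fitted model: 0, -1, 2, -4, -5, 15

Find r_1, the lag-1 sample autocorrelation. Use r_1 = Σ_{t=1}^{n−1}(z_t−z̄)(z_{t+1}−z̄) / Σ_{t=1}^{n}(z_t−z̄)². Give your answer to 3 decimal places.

-0.217

Mean z̄ = (0 − 1 + 2 − 4 − 5 + 15)/6 = 1.1667
Deviations from mean: -1.1667, -2.1667, 0.8333, -5.1667, -6.1667, 13.8333
Σ(z_t−z̄)(z_{t+1}−z̄) = (2.5278) + (-1.8056) + (-4.3056) + (31.8611) + (-85.3056) = -57.0278
Denominator Σ(z_t−z̄)² = 262.8333
r_1 = -57.0278 / 262.8333 = -0.217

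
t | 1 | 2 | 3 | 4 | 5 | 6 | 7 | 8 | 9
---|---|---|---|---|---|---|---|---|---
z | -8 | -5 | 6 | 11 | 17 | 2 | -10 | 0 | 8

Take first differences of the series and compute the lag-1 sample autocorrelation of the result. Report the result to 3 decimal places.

0.223

First differences Δz: 3, 11, 5, 6, -15, -12, 10, 8
Mean of differences = 2.0000
Numerator Σ(Δz_t−Δz̄)(Δz_{t+1}−Δz̄) = 154.0000
Denominator Σ(Δz_t−Δz̄)² = 692.0000
r_1(Δz) = 154.0000 / 692.0000 = 0.223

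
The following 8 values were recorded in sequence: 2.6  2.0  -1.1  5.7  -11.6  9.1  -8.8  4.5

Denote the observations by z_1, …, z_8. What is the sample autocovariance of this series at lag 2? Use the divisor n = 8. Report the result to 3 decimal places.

26.924

Mean z̄ = (2.6 + 2.0 − 1.1 + 5.7 − 11.6 + 9.1 − 8.8 + 4.5)/8 = 0.3000
Σ_{t=1}^{6}(z_t−z̄)(z_{t+2}−z̄) = 215.3900
γ_2 = 215.3900 / 8 = 26.924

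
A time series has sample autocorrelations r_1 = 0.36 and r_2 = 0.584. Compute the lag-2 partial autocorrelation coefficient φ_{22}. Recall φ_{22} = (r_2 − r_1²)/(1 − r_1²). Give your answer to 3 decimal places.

0.522

φ_{22} = (r_2 − r_1²) / (1 − r_1²)
r_1² = (0.36)² = 0.1296
Numerator = 0.584 − 0.1296 = 0.4544; denominator = 1 − 0.1296 = 0.8704
φ_{22} = 0.4544 / 0.8704 = 0.522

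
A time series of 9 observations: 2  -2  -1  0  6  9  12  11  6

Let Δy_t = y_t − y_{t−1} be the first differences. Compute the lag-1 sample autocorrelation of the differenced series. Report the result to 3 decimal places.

0.263

First differences Δy: -4, 1, 1, 6, 3, 3, -1, -5
Mean of differences = 0.5000
Numerator Σ(Δy_t−Δȳ)(Δy_{t+1}−Δȳ) = 25.2500
Denominator Σ(Δy_t−Δȳ)² = 96.0000
r_1(Δy) = 25.2500 / 96.0000 = 0.263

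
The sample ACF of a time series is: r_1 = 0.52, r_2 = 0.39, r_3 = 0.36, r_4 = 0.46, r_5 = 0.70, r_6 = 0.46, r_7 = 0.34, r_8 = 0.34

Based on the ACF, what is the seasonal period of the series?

The largest autocorrelation is r_5 = 0.70; the remaining lags stay at or below 0.52. The elevated value at lag 1 (0.52), dropping to 0.39 at lag 2, reflects decaying short-term dependence rather than seasonality.
The dominant spike at lag 5 indicates a seasonal period of 5.

5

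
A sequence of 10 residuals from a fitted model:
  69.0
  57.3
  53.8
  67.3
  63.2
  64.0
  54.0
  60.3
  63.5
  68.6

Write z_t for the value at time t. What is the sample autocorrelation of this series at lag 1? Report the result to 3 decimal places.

-0.080

Mean z̄ = (69.0 + 57.3 + 53.8 + 67.3 + 63.2 + 64.0 + 54.0 + 60.3 + 63.5 + 68.6)/10 = 62.1000
Numerator Σ_{t=1}^{9}(z_t−z̄)(z_{t+1}−z̄) = -22.8600
Denominator Σ(z_t−z̄)² = 284.4600
r_1 = -22.8600 / 284.4600 = -0.080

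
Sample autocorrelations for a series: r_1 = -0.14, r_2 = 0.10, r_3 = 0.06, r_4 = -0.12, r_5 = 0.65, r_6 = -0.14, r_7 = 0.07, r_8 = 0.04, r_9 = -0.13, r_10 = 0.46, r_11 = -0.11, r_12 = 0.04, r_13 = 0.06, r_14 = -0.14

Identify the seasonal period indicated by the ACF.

5

The largest autocorrelation is r_5 = 0.65, with a weaker echo at lag 10 (0.46); the remaining lags stay at or below 0.10.
The dominant spike at lag 5 indicates a seasonal period of 5.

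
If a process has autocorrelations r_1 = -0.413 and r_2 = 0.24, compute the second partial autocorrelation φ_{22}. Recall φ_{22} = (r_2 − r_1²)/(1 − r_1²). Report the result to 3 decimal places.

φ_{22} = (r_2 − r_1²) / (1 − r_1²)
r_1² = (-0.413)² = 0.170569
Numerator = 0.24 − 0.1706 = 0.0694; denominator = 1 − 0.1706 = 0.8294
φ_{22} = 0.0694 / 0.8294 = 0.084

0.084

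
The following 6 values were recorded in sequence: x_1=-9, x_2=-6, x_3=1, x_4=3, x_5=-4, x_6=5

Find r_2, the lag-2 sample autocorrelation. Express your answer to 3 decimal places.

Mean x̄ = (-9 − 6 + 1 + 3 − 4 + 5)/6 = -1.6667
Deviations from mean: -7.3333, -4.3333, 2.6667, 4.6667, -2.3333, 6.6667
Numerator Σ_{t=1}^{4}(x_t−x̄)(x_{t+2}−x̄) = -14.8889
Denominator Σ(x_t−x̄)² = 151.3333
r_2 = -14.8889 / 151.3333 = -0.098

-0.098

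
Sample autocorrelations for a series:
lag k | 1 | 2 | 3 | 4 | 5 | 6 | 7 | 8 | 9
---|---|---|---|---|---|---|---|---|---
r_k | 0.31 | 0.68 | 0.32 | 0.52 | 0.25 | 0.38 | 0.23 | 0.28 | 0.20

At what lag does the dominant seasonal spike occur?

2

The largest autocorrelation is r_2 = 0.68, with weaker echoes at lags 4 (0.52) and 6 (0.38); the remaining lags stay at or below 0.32.
The dominant spike at lag 2 indicates a seasonal period of 2.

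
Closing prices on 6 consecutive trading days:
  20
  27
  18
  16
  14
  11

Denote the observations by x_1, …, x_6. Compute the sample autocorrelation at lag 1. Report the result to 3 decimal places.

0.358

Mean x̄ = (20 + 27 + 18 + 16 + 14 + 11)/6 = 17.6667
Deviations from mean: 2.3333, 9.3333, 0.3333, -1.6667, -3.6667, -6.6667
Σ(x_t−x̄)(x_{t+1}−x̄) = (21.7778) + (3.1111) + (-0.5556) + (6.1111) + (24.4444) = 54.8889
Denominator Σ(x_t−x̄)² = 153.3333
r_1 = 54.8889 / 153.3333 = 0.358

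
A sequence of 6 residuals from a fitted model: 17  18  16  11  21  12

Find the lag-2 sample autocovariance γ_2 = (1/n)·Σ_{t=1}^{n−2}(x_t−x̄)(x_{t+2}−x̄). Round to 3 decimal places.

Mean x̄ = (17 + 18 + 16 + 11 + 21 + 12)/6 = 15.8333
Deviations: 1.1667, 2.1667, 0.1667, -4.8333, 5.1667, -3.8333
Σ_{t=1}^{4}(x_t−x̄)(x_{t+2}−x̄) = 9.1111
γ_2 = 9.1111 / 6 = 1.519

1.519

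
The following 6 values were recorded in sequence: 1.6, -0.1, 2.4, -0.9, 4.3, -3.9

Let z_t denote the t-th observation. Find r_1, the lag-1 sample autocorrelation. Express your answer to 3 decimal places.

Mean z̄ = (1.6 − 0.1 + 2.4 − 0.9 + 4.3 − 3.9)/6 = 0.5667
Deviations from mean: 1.0333, -0.6667, 1.8333, -1.4667, 3.7333, -4.4667
Σ(z_t−z̄)(z_{t+1}−z̄) = (-0.6889) + (-1.2222) + (-2.6889) + (-5.4756) + (-16.6756) = -26.7511
Denominator Σ(z_t−z̄)² = 40.9133
r_1 = -26.7511 / 40.9133 = -0.654

-0.654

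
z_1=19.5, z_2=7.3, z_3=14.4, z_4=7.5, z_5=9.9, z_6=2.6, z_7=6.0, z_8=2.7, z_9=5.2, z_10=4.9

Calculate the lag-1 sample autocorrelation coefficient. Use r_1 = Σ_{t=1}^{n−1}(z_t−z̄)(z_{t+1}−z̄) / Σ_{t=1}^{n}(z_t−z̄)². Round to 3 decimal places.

Mean z̄ = (19.5 + 7.3 + 14.4 + 7.5 + 9.9 + 2.6 + 6.0 + 2.7 + 5.2 + 4.9)/10 = 8.0000
Numerator Σ_{t=1}^{9}(z_t−z̄)(z_{t+1}−z̄) = 17.9800
Denominator Σ(z_t−z̄)² = 256.2600
r_1 = 17.9800 / 256.2600 = 0.070

0.070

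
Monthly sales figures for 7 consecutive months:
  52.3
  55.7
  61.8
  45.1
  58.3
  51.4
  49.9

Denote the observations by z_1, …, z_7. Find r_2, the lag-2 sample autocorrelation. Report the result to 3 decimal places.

Mean z̄ = (52.3 + 55.7 + 61.8 + 45.1 + 58.3 + 51.4 + 49.9)/7 = 53.5000
Deviations from mean: -1.2000, 2.2000, 8.3000, -8.4000, 4.8000, -2.1000, -3.6000
Numerator Σ_{t=1}^{5}(z_t−z̄)(z_{t+2}−z̄) = 11.7600
Denominator Σ(z_t−z̄)² = 186.1400
r_2 = 11.7600 / 186.1400 = 0.063

0.063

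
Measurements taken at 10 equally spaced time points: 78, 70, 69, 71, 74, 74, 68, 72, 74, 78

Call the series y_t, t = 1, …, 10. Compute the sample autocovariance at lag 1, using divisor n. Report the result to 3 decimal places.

0.556

Mean ȳ = (78 + 70 + 69 + 71 + 74 + 74 + 68 + 72 + 74 + 78)/10 = 72.8000
Σ_{t=1}^{9}(y_t−ȳ)(y_{t+1}−ȳ) = 5.5600
γ_1 = 5.5600 / 10 = 0.556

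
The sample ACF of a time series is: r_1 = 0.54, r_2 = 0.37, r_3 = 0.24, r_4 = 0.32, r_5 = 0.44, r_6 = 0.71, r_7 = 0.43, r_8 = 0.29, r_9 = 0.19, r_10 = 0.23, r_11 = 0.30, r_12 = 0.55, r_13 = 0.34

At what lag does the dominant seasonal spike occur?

6

The largest autocorrelation is r_6 = 0.71, with a weaker echo at lag 12 (0.55); the remaining lags stay at or below 0.54. The elevated value at lag 1 (0.54), dropping to 0.37 at lag 2, reflects decaying short-term dependence rather than seasonality.
The dominant spike at lag 6 indicates a seasonal period of 6.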